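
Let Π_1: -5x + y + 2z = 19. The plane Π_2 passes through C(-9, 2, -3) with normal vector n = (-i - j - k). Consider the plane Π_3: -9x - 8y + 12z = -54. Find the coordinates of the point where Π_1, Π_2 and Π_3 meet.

(-6, 3, -7)

Π_2: n·r = n·C gives -x - y - z = 10.
Solving the 3×3 linear system -5x + y + 2z = 19, -x - y - z = 10, -9x - 8y + 12z = -54 (e.g. by elimination or Cramer's rule, determinant = 119) gives (-6, 3, -7).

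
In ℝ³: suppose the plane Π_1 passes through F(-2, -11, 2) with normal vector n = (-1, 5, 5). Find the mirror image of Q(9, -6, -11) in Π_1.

(7, 4, -1)

Π_1: n·r = n·F gives -x + 5y + 5z = -43.
λ = (n·Q − d)/|n|² = (-94 − (-43))/51 = -1.
Reflection = Q − 2λn = (9, -6, -11) − (-2)·(-1, 5, 5) = (7, 4, -1).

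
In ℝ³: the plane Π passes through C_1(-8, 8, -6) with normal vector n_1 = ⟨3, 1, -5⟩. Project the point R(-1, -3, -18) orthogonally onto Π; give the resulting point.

(-7, -5, -8)

Π: n_1·r = n_1·C_1 gives 3x + y - 5z = 14.
Foot = R − λn with λ = (n·R − d)/|n|² = (84 − 14)/35 = 2.
Foot = (-1, -3, -18) − 2·(3, 1, -5) = (-7, -5, -8).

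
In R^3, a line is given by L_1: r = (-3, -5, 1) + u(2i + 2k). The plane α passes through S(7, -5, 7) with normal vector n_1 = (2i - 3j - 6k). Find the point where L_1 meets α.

α: n_1·r = n_1·S gives 2x - 3y - 6z = -13.
Substitute r = (-3, -5, 1) + t(2, 0, 2) into the plane: 3 + (-8)t = -13, so t = 2.
Intersection: (-3, -5, 1) + 2·(2, 0, 2) = (1, -5, 5).

(1, -5, 5)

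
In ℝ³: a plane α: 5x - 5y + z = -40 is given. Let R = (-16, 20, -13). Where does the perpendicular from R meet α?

Foot = R − λn with λ = (n·R − d)/|n|² = (-193 − (-40))/51 = -3.
Foot = (-16, 20, -13) − (-3)·(5, -5, 1) = (-1, 5, -10).

(-1, 5, -10)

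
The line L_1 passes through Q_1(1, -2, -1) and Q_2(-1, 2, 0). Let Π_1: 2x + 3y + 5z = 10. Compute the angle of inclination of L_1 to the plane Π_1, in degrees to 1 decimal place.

A direction vector for L_1 is Q_2 − Q_1 = (-2, 4, 1).
sin θ = |n·v| / (|n||v|) = |13| / (√38 · √21) = 0.46020.
θ ≈ 27.4°.

27.4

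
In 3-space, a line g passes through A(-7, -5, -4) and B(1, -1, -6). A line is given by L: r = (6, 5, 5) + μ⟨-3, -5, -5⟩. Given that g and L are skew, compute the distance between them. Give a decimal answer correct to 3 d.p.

A direction vector for g is B − A = (8, 4, -2).
Common perpendicular direction n = (8, 4, -2) × (-3, -5, -5) = (-30, 46, -28).
With w = (6, 5, 5) − (-7, -5, -4) = (13, 10, 9), w · n = -182.
Distance = |w · n| / |n| = |-182| / √3800 ≈ 2.952.

2.952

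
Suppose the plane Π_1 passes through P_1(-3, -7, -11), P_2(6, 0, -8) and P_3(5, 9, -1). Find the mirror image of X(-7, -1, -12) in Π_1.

(-5, -7, -4)

P_1P_2 = (9, 7, 3), P_1P_3 = (8, 16, 10); a normal to Π_1 is P_1P_2 × P_1P_3 = (22, -66, 88).
Using P_1: Π_1 has equation 22x - 66y + 88z = -572.
λ = (n·X − d)/|n|² = (-1144 − (-572))/12584 = -1/22.
Reflection = X − 2λn = (-7, -1, -12) − (-1/11)·(22, -66, 88) = (-5, -7, -4).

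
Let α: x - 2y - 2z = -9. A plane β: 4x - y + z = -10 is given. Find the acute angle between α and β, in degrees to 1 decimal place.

cos θ = |n₁·n₂| / (|n₁||n₂|) = |4| / (√9 · √18).
θ = arccos(0.31427) ≈ 71.7°.

71.7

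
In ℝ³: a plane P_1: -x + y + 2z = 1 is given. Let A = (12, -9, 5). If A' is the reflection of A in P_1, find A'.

λ = (n·A − d)/|n|² = (-11 − 1)/6 = -2.
Reflection = A − 2λn = (12, -9, 5) − (-4)·(-1, 1, 2) = (8, -5, 13).

(8, -5, 13)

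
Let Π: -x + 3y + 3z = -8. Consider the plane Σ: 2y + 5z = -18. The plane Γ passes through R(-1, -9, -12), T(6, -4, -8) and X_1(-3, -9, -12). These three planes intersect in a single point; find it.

(-1, 1, -4)

RT = (7, 5, 4), RX_1 = (-2, 0, 0); a normal to Γ is RT × RX_1 = (0, -8, 10).
Using R: Γ has equation -8y + 10z = -48.
Solving the 3×3 linear system -x + 3y + 3z = -8, 2y + 5z = -18, -8y + 10z = -48 (e.g. by elimination or Cramer's rule, determinant = -60) gives (-1, 1, -4).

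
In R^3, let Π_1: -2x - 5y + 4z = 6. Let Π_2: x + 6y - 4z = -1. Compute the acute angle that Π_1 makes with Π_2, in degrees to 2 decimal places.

cos θ = |n₁·n₂| / (|n₁||n₂|) = |-48| / (√45 · √53).
θ = arccos(0.98287) ≈ 10.62°.

10.62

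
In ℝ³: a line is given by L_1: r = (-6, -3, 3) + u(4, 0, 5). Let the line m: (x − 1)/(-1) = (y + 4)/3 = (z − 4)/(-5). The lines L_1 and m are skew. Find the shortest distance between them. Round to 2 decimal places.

4.43

m has direction (-1, 3, -5) through (1, -4, 4).
Common perpendicular direction n = (4, 0, 5) × (-1, 3, -5) = (-15, 15, 12).
With w = (1, -4, 4) − (-6, -3, 3) = (7, -1, 1), w · n = -108.
Distance = |w · n| / |n| = |-108| / √594 ≈ 4.43.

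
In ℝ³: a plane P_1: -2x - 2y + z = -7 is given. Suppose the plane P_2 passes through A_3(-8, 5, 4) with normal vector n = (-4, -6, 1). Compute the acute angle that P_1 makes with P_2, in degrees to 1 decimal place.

15.9

P_2: n·r = n·A_3 gives -4x - 6y + z = 6.
cos θ = |n₁·n₂| / (|n₁||n₂|) = |21| / (√9 · √53).
θ = arccos(0.96152) ≈ 15.9°.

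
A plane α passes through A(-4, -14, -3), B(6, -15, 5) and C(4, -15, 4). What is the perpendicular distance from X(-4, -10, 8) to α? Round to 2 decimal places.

7.18

AB = (10, -1, 8), AC = (8, -1, 7); a normal to α is AB × AC = (1, -6, -2).
Using A: α has equation x - 6y - 2z = 86.
n·X − d = (1)·(-4) + (-6)·(-10) + (-2)·(8) − 86 = -46; |n| = √41.
Distance = |-46| / √41 = 46/√41 ≈ 7.18.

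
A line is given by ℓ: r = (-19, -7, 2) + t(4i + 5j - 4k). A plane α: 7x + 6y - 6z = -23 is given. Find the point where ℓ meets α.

Substitute r = (-19, -7, 2) + t(4, 5, -4) into the plane: -187 + 82t = -23, so t = 2.
Intersection: (-19, -7, 2) + 2·(4, 5, -4) = (-11, 3, -6).

(-11, 3, -6)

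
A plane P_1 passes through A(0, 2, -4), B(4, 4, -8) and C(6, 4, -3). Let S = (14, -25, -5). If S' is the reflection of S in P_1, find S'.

AB = (4, 2, -4), AC = (6, 2, 1); a normal to P_1 is AB × AC = (10, -28, -4).
Using A: P_1 has equation 10x - 28y - 4z = -40.
λ = (n·S − d)/|n|² = (860 − (-40))/900 = 1.
Reflection = S − 2λn = (14, -25, -5) − 2·(10, -28, -4) = (-6, 31, 3).

(-6, 31, 3)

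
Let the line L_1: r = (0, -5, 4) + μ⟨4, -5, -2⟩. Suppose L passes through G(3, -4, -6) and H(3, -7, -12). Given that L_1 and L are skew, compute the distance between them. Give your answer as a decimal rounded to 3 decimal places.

A direction vector for L is H − G = (0, -3, -6).
Common perpendicular direction n = (4, -5, -2) × (0, -3, -6) = (24, 24, -12).
With w = (3, -4, -6) − (0, -5, 4) = (3, 1, -10), w · n = 216.
Distance = |w · n| / |n| = |216| / √1296 ≈ 6.000.

6.000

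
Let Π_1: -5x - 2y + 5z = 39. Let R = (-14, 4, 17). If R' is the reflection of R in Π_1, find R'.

λ = (n·R − d)/|n|² = (147 − 39)/54 = 2.
Reflection = R − 2λn = (-14, 4, 17) − 4·(-5, -2, 5) = (6, 12, -3).

(6, 12, -3)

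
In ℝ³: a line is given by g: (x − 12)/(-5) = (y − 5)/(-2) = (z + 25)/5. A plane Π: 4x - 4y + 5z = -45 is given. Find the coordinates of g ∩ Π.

(-8, -3, -5)

g has direction (-5, -2, 5) through (12, 5, -25).
Substitute r = (12, 5, -25) + t(-5, -2, 5) into the plane: -97 + 13t = -45, so t = 4.
Intersection: (12, 5, -25) + 4·(-5, -2, 5) = (-8, -3, -5).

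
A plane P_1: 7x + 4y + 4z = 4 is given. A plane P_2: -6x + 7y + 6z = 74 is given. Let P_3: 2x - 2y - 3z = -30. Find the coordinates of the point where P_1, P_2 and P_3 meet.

(-4, 2, 6)

Solving the 3×3 linear system 7x + 4y + 4z = 4, -6x + 7y + 6z = 74, 2x - 2y - 3z = -30 (e.g. by elimination or Cramer's rule, determinant = -95) gives (-4, 2, 6).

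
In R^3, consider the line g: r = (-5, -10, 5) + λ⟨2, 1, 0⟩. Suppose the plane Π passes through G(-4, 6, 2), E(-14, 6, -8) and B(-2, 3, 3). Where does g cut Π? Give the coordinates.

(3, -6, 5)

GE = (-10, 0, -10), GB = (2, -3, 1); a normal to Π is GE × GB = (-30, -10, 30).
Using G: Π has equation -30x - 10y + 30z = 120.
Substitute r = (-5, -10, 5) + t(2, 1, 0) into the plane: 400 + (-70)t = 120, so t = 4.
Intersection: (-5, -10, 5) + 4·(2, 1, 0) = (3, -6, 5).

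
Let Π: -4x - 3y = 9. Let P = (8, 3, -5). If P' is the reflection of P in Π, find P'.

λ = (n·P − d)/|n|² = (-41 − 9)/25 = -2.
Reflection = P − 2λn = (8, 3, -5) − (-4)·(-4, -3, 0) = (-8, -9, -5).

(-8, -9, -5)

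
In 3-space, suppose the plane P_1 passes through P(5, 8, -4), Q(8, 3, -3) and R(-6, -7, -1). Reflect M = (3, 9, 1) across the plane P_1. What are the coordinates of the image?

PQ = (3, -5, 1), PR = (-11, -15, 3); a normal to P_1 is PQ × PR = (0, -20, -100).
Using P: P_1 has equation -20y - 100z = 240.
λ = (n·M − d)/|n|² = (-280 − 240)/10400 = -1/20.
Reflection = M − 2λn = (3, 9, 1) − (-1/10)·(0, -20, -100) = (3, 7, -9).

(3, 7, -9)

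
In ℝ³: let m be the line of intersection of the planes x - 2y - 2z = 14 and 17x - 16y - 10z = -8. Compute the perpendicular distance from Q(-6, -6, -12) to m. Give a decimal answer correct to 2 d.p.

Direction of m: (1, -2, -2) × (17, -16, -10) = (-12, -24, 18).
A point on m: solving the two plane equations with x = -8 gives (-8, -3, -8).
Taking (-8, -3, -8) on m with direction v = (-12, -24, 18): w = Q − (-8, -3, -8) = (2, -3, -4), and w × v = (-150, 12, -84).
Distance = |w × v| / |v| = √29700 / √1044 ≈ 5.33.

5.33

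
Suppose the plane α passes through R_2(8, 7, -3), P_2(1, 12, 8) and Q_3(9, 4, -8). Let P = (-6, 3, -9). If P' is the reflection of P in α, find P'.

R_2P_2 = (-7, 5, 11), R_2Q_3 = (1, -3, -5); a normal to α is R_2P_2 × R_2Q_3 = (8, -24, 16).
Using R_2: α has equation 8x - 24y + 16z = -152.
λ = (n·P − d)/|n|² = (-264 − (-152))/896 = -1/8.
Reflection = P − 2λn = (-6, 3, -9) − (-1/4)·(8, -24, 16) = (-4, -3, -5).

(-4, -3, -5)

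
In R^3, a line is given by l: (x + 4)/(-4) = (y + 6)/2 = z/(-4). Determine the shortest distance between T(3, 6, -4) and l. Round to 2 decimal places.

l has direction (-4, 2, -4) through (-4, -6, 0).
Taking (-4, -6, 0) on l with direction v = (-4, 2, -4): w = T − (-4, -6, 0) = (7, 12, -4), and w × v = (-40, 44, 62).
Distance = |w × v| / |v| = √7380 / √36 ≈ 14.32.

14.32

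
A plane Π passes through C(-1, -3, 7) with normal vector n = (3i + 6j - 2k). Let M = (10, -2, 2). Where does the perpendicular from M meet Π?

Π: n·r = n·C gives 3x + 6y - 2z = -35.
Foot = M − λn with λ = (n·M − d)/|n|² = (14 − (-35))/49 = 1.
Foot = (10, -2, 2) − 1·(3, 6, -2) = (7, -8, 4).

(7, -8, 4)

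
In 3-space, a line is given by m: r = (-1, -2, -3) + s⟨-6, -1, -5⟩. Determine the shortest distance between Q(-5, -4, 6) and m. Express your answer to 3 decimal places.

Taking (-1, -2, -3) on m with direction v = (-6, -1, -5): w = Q − (-1, -2, -3) = (-4, -2, 9), and w × v = (19, -74, -8).
Distance = |w × v| / |v| = √5901 / √62 ≈ 9.756.

9.756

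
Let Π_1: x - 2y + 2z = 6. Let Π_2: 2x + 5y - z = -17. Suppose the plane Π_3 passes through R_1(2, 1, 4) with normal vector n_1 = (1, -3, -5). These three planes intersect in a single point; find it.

Π_3: n_1·r = n_1·R_1 gives x - 3y - 5z = -21.
Solving the 3×3 linear system x - 2y + 2z = 6, 2x + 5y - z = -17, x - 3y - 5z = -21 (e.g. by elimination or Cramer's rule, determinant = -68) gives (-4, -1, 4).

(-4, -1, 4)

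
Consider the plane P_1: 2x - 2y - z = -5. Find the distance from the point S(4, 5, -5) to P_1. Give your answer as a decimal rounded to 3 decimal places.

n·S − d = (2)·(4) + (-2)·(5) + (-1)·(-5) − (-5) = 8; |n| = √9.
Distance = |8| / √9 = 8/√9 ≈ 2.667.

2.667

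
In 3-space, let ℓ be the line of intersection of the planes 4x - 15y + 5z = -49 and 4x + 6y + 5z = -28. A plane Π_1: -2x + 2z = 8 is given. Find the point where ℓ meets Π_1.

Direction of ℓ: (4, -15, 5) × (4, 6, 5) = (-105, 0, 84).
A point on ℓ: solving the two plane equations with x = -26 gives (-26, 1, 14).
Substitute r = (-26, 1, 14) + t(-105, 0, 84) into the plane: 80 + 378t = 8, so t = -4/21.
Intersection: (-26, 1, 14) + (-4/21)·(-105, 0, 84) = (-6, 1, -2).

(-6, 1, -2)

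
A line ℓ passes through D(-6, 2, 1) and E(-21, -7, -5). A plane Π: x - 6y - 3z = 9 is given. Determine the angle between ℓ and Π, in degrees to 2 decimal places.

27.03

A direction vector for ℓ is E − D = (-15, -9, -6).
sin θ = |n·v| / (|n||v|) = |57| / (√46 · √342) = 0.45445.
θ ≈ 27.03°.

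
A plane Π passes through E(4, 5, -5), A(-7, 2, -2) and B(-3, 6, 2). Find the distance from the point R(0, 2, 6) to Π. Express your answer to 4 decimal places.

6.1611

EA = (-11, -3, 3), EB = (-7, 1, 7); a normal to Π is EA × EB = (-24, 56, -32).
Using E: Π has equation -24x + 56y - 32z = 344.
n·R − d = (-24)·(0) + (56)·(2) + (-32)·(6) − 344 = -424; |n| = √4736.
Distance = |-424| / √4736 = 424/√4736 ≈ 6.1611.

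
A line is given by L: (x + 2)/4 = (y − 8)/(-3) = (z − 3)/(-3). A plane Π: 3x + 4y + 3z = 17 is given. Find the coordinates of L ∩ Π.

L has direction (4, -3, -3) through (-2, 8, 3).
Substitute r = (-2, 8, 3) + t(4, -3, -3) into the plane: 35 + (-9)t = 17, so t = 2.
Intersection: (-2, 8, 3) + 2·(4, -3, -3) = (6, 2, -3).

(6, 2, -3)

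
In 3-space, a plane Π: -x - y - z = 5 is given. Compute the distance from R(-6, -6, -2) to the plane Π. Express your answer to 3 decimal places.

n·R − d = (-1)·(-6) + (-1)·(-6) + (-1)·(-2) − 5 = 9; |n| = √3.
Distance = |9| / √3 = 9/√3 ≈ 5.196.

5.196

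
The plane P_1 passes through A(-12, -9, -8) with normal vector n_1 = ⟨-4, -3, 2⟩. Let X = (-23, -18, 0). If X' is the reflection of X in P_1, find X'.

(1, 0, -12)

P_1: n_1·r = n_1·A gives -4x - 3y + 2z = 59.
λ = (n·X − d)/|n|² = (146 − 59)/29 = 3.
Reflection = X − 2λn = (-23, -18, 0) − 6·(-4, -3, 2) = (1, 0, -12).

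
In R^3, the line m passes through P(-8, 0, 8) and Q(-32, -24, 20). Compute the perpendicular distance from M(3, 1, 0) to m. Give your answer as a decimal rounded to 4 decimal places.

A direction vector for m is Q − P = (-24, -24, 12).
Taking (-8, 0, 8) on m with direction v = (-24, -24, 12): w = M − (-8, 0, 8) = (11, 1, -8), and w × v = (-180, 60, -240).
Distance = |w × v| / |v| = √93600 / √1296 ≈ 8.4984.

8.4984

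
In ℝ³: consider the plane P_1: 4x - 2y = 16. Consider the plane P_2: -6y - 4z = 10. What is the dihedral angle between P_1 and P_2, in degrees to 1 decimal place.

68.2

cos θ = |n₁·n₂| / (|n₁||n₂|) = |12| / (√20 · √52).
θ = arccos(0.37210) ≈ 68.2°.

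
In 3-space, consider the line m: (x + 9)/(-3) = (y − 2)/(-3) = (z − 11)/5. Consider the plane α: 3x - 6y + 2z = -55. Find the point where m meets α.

m has direction (-3, -3, 5) through (-9, 2, 11).
Substitute r = (-9, 2, 11) + t(-3, -3, 5) into the plane: -17 + 19t = -55, so t = -2.
Intersection: (-9, 2, 11) + (-2)·(-3, -3, 5) = (-3, 8, 1).

(-3, 8, 1)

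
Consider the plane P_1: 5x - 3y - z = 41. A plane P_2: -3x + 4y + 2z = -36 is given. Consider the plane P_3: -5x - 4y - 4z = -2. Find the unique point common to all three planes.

Solving the 3×3 linear system 5x - 3y - z = 41, -3x + 4y + 2z = -36, -5x - 4y - 4z = -2 (e.g. by elimination or Cramer's rule, determinant = -6) gives (6, -2, -5).

(6, -2, -5)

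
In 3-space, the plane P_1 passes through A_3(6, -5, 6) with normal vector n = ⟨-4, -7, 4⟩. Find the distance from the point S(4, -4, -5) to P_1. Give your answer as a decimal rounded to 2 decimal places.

4.78

P_1: n·r = n·A_3 gives -4x - 7y + 4z = 35.
n·S − d = (-4)·(4) + (-7)·(-4) + (4)·(-5) − 35 = -43; |n| = √81.
Distance = |-43| / √81 = 43/√81 ≈ 4.78.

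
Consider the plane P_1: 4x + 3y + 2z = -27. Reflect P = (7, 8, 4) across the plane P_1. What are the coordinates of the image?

(-17, -10, -8)

λ = (n·P − d)/|n|² = (60 − (-27))/29 = 3.
Reflection = P − 2λn = (7, 8, 4) − 6·(4, 3, 2) = (-17, -10, -8).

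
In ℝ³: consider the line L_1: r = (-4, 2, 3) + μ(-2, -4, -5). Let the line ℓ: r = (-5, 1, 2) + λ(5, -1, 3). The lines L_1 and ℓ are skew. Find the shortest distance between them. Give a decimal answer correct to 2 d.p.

Common perpendicular direction n = (-2, -4, -5) × (5, -1, 3) = (-17, -19, 22).
With w = (-5, 1, 2) − (-4, 2, 3) = (-1, -1, -1), w · n = 14.
Distance = |w · n| / |n| = |14| / √1134 ≈ 0.42.

0.42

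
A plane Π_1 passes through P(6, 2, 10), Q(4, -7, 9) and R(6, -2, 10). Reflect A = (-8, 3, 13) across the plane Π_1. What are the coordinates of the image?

(0, 3, -3)

PQ = (-2, -9, -1), PR = (0, -4, 0); a normal to Π_1 is PQ × PR = (-4, 0, 8).
Using P: Π_1 has equation -4x + 8z = 56.
λ = (n·A − d)/|n|² = (136 − 56)/80 = 1.
Reflection = A − 2λn = (-8, 3, 13) − 2·(-4, 0, 8) = (0, 3, -3).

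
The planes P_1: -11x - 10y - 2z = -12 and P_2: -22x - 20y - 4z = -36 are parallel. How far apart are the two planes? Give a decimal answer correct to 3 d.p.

0.400

Rescale P_2 by 1/2: -11x - 10y - 2z = -18. Then distance = |-12 − (-18)| / √225 ≈ 0.400.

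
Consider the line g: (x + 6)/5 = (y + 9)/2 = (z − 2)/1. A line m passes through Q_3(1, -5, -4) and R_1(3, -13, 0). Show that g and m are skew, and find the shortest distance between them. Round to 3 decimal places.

6.061

g has direction (5, 2, 1) through (-6, -9, 2).
A direction vector for m is R_1 − Q_3 = (2, -8, 4).
Common perpendicular direction n = (5, 2, 1) × (2, -8, 4) = (16, -18, -44).
With w = (1, -5, -4) − (-6, -9, 2) = (7, 4, -6), w · n = 304.
Since n ≠ 0 the lines are not parallel, and w · n = 304 ≠ 0 so they do not intersect; hence they are skew.
Distance = |w · n| / |n| = |304| / √2516 ≈ 6.061.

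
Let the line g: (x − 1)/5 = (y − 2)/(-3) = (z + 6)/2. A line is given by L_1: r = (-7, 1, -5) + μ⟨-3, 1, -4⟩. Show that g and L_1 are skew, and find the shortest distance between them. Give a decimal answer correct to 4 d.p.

g has direction (5, -3, 2) through (1, 2, -6).
Common perpendicular direction n = (5, -3, 2) × (-3, 1, -4) = (10, 14, -4).
With w = (-7, 1, -5) − (1, 2, -6) = (-8, -1, 1), w · n = -98.
Since n ≠ 0 the lines are not parallel, and w · n = -98 ≠ 0 so they do not intersect; hence they are skew.
Distance = |w · n| / |n| = |-98| / √312 ≈ 5.5482.

5.5482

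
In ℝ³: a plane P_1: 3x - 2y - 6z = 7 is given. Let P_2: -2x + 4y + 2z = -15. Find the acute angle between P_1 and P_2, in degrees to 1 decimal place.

40.7

cos θ = |n₁·n₂| / (|n₁||n₂|) = |-26| / (√49 · √24).
θ = arccos(0.75818) ≈ 40.7°.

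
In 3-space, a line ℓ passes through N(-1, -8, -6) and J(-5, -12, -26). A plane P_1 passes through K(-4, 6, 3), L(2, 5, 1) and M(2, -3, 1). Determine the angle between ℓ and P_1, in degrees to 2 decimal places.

A direction vector for ℓ is J − N = (-4, -4, -20).
KL = (6, -1, -2), KM = (6, -9, -2); a normal to P_1 is KL × KM = (-16, 0, -48).
Using K: P_1 has equation -16x - 48z = -80.
sin θ = |n·v| / (|n||v|) = |1024| / (√2560 · √432) = 0.97373.
θ ≈ 76.84°.

76.84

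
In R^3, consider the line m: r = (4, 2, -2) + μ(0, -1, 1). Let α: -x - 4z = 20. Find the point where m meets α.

Substitute r = (4, 2, -2) + t(0, -1, 1) into the plane: 4 + (-4)t = 20, so t = -4.
Intersection: (4, 2, -2) + (-4)·(0, -1, 1) = (4, 6, -6).

(4, 6, -6)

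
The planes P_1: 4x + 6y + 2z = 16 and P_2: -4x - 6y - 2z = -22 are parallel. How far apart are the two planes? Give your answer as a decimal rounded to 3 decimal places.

Rescale P_2 by 1/(-1): 4x + 6y + 2z = 22. Then distance = |16 − 22| / √56 ≈ 0.802.

0.802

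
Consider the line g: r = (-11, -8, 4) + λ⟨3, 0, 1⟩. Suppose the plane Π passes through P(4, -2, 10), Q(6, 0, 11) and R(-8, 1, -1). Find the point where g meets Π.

PQ = (2, 2, 1), PR = (-12, 3, -11); a normal to Π is PQ × PR = (-25, 10, 30).
Using P: Π has equation -25x + 10y + 30z = 180.
Substitute r = (-11, -8, 4) + t(3, 0, 1) into the plane: 315 + (-45)t = 180, so t = 3.
Intersection: (-11, -8, 4) + 3·(3, 0, 1) = (-2, -8, 7).

(-2, -8, 7)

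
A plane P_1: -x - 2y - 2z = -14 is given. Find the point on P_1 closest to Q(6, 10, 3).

Foot = Q − λn with λ = (n·Q − d)/|n|² = (-32 − (-14))/9 = -2.
Foot = (6, 10, 3) − (-2)·(-1, -2, -2) = (4, 6, -1).

(4, 6, -1)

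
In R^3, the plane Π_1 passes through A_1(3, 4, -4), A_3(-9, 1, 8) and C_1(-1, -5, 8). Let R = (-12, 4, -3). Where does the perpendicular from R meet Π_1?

(-9, 8, 1)

A_1A_3 = (-12, -3, 12), A_1C_1 = (-4, -9, 12); a normal to Π_1 is A_1A_3 × A_1C_1 = (72, 96, 96).
Using A_1: Π_1 has equation 72x + 96y + 96z = 216.
Foot = R − λn with λ = (n·R − d)/|n|² = (-768 − 216)/23616 = -1/24.
Foot = (-12, 4, -3) − (-1/24)·(72, 96, 96) = (-9, 8, 1).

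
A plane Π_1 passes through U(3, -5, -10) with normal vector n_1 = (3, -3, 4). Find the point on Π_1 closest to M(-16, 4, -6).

(-10, -2, 2)

Π_1: n_1·r = n_1·U gives 3x - 3y + 4z = -16.
Foot = M − λn with λ = (n·M − d)/|n|² = (-84 − (-16))/34 = -2.
Foot = (-16, 4, -6) − (-2)·(3, -3, 4) = (-10, -2, 2).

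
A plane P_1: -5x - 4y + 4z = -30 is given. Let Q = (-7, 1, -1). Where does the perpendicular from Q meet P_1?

(-2, 5, -5)

Foot = Q − λn with λ = (n·Q − d)/|n|² = (27 − (-30))/57 = 1.
Foot = (-7, 1, -1) − 1·(-5, -4, 4) = (-2, 5, -5).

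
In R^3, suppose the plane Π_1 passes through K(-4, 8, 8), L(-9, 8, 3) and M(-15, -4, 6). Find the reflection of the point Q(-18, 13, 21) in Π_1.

KL = (-5, 0, -5), KM = (-11, -12, -2); a normal to Π_1 is KL × KM = (-60, 45, 60).
Using K: Π_1 has equation -60x + 45y + 60z = 1080.
λ = (n·Q − d)/|n|² = (2925 − 1080)/9225 = 1/5.
Reflection = Q − 2λn = (-18, 13, 21) − (2/5)·(-60, 45, 60) = (6, -5, -3).

(6, -5, -3)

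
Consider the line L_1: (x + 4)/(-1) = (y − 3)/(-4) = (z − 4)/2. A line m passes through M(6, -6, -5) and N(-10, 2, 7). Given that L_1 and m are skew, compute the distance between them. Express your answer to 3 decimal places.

L_1 has direction (-1, -4, 2) through (-4, 3, 4).
A direction vector for m is N − M = (-16, 8, 12).
Common perpendicular direction n = (-1, -4, 2) × (-16, 8, 12) = (-64, -20, -72).
With w = (6, -6, -5) − (-4, 3, 4) = (10, -9, -9), w · n = 188.
Distance = |w · n| / |n| = |188| / √9680 ≈ 1.911.

1.911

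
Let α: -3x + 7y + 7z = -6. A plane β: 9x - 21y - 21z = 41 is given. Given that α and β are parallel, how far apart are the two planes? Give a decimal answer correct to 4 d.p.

0.7412

Rescale β by 1/(-3): -3x + 7y + 7z = -41/3. Then distance = |-6 − (-41/3)| / √107 ≈ 0.7412.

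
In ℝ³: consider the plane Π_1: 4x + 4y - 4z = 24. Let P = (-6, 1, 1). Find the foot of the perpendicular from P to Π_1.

Foot = P − λn with λ = (n·P − d)/|n|² = (-24 − 24)/48 = -1.
Foot = (-6, 1, 1) − (-1)·(4, 4, -4) = (-2, 5, -3).

(-2, 5, -3)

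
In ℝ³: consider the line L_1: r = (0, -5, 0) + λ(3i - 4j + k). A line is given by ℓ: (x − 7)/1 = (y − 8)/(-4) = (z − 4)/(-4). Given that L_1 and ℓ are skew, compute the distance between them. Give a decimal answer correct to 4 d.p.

11.0098

ℓ has direction (1, -4, -4) through (7, 8, 4).
Common perpendicular direction n = (3, -4, 1) × (1, -4, -4) = (20, 13, -8).
With w = (7, 8, 4) − (0, -5, 0) = (7, 13, 4), w · n = 277.
Distance = |w · n| / |n| = |277| / √633 ≈ 11.0098.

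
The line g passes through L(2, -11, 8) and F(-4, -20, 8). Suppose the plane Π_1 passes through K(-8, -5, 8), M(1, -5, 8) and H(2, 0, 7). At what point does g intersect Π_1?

(6, -5, 8)

A direction vector for g is F − L = (-6, -9, 0).
KM = (9, 0, 0), KH = (10, 5, -1); a normal to Π_1 is KM × KH = (0, 9, 45).
Using K: Π_1 has equation 9y + 45z = 315.
Substitute r = (2, -11, 8) + t(-6, -9, 0) into the plane: 261 + (-81)t = 315, so t = -2/3.
Intersection: (2, -11, 8) + (-2/3)·(-6, -9, 0) = (6, -5, 8).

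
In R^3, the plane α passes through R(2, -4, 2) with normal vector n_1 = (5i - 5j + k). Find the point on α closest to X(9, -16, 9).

α: n_1·r = n_1·R gives 5x - 5y + z = 32.
Foot = X − λn with λ = (n·X − d)/|n|² = (134 − 32)/51 = 2.
Foot = (9, -16, 9) − 2·(5, -5, 1) = (-1, -6, 7).

(-1, -6, 7)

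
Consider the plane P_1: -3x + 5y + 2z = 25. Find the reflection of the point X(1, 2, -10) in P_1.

λ = (n·X − d)/|n|² = (-13 − 25)/38 = -1.
Reflection = X − 2λn = (1, 2, -10) − (-2)·(-3, 5, 2) = (-5, 12, -6).

(-5, 12, -6)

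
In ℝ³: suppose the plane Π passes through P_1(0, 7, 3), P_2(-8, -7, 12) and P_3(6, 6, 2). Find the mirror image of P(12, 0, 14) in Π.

(8, -8, -2)

P_1P_2 = (-8, -14, 9), P_1P_3 = (6, -1, -1); a normal to Π is P_1P_2 × P_1P_3 = (23, 46, 92).
Using P_1: Π has equation 23x + 46y + 92z = 598.
λ = (n·P − d)/|n|² = (1564 − 598)/11109 = 2/23.
Reflection = P − 2λn = (12, 0, 14) − (4/23)·(23, 46, 92) = (8, -8, -2).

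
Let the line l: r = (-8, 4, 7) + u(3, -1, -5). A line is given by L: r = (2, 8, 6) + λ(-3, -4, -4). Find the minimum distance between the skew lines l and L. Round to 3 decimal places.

1.064

Common perpendicular direction n = (3, -1, -5) × (-3, -4, -4) = (-16, 27, -15).
With w = (2, 8, 6) − (-8, 4, 7) = (10, 4, -1), w · n = -37.
Distance = |w · n| / |n| = |-37| / √1210 ≈ 1.064.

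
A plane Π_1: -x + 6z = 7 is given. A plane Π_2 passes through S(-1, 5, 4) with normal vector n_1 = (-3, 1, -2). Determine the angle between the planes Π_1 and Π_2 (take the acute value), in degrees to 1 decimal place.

66.7

Π_2: n_1·r = n_1·S gives -3x + y - 2z = 0.
cos θ = |n₁·n₂| / (|n₁||n₂|) = |-9| / (√37 · √14).
θ = arccos(0.39544) ≈ 66.7°.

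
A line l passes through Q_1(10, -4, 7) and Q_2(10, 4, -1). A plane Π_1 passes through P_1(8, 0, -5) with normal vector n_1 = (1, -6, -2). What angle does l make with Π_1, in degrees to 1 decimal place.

A direction vector for l is Q_2 − Q_1 = (0, 8, -8).
Π_1: n_1·r = n_1·P_1 gives x - 6y - 2z = 18.
sin θ = |n·v| / (|n||v|) = |-32| / (√41 · √128) = 0.44173.
θ ≈ 26.2°.

26.2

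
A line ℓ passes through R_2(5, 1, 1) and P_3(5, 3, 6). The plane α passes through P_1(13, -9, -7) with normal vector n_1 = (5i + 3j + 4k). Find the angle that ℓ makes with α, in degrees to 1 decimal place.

A direction vector for ℓ is P_3 − R_2 = (0, 2, 5).
α: n_1·r = n_1·P_1 gives 5x + 3y + 4z = 10.
sin θ = |n·v| / (|n||v|) = |26| / (√50 · √29) = 0.68279.
θ ≈ 43.1°.

43.1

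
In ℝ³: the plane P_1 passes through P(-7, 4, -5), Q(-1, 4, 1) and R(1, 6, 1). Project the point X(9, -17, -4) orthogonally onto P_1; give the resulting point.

PQ = (6, 0, 6), PR = (8, 2, 6); a normal to P_1 is PQ × PR = (-12, 12, 12).
Using P: P_1 has equation -12x + 12y + 12z = 72.
Foot = X − λn with λ = (n·X − d)/|n|² = (-360 − 72)/432 = -1.
Foot = (9, -17, -4) − (-1)·(-12, 12, 12) = (-3, -5, 8).

(-3, -5, 8)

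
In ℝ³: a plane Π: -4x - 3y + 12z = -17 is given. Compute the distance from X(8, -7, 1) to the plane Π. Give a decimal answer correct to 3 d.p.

1.385

n·X − d = (-4)·(8) + (-3)·(-7) + (12)·(1) − (-17) = 18; |n| = √169.
Distance = |18| / √169 = 18/√169 ≈ 1.385.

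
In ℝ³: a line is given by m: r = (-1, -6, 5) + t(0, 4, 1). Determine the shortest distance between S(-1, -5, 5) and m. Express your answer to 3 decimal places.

Taking (-1, -6, 5) on m with direction v = (0, 4, 1): w = S − (-1, -6, 5) = (0, 1, 0), and w × v = (1, 0, 0).
Distance = |w × v| / |v| = √1 / √17 ≈ 0.243.

0.243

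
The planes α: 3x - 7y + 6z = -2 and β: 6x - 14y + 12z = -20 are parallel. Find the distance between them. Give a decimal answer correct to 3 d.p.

Rescale β by 1/2: 3x - 7y + 6z = -10. Then distance = |-2 − (-10)| / √94 ≈ 0.825.

0.825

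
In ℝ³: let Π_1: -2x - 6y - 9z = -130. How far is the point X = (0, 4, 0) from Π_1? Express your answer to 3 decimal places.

9.636

n·X − d = (-2)·(0) + (-6)·(4) + (-9)·(0) − (-130) = 106; |n| = √121.
Distance = |106| / √121 = 106/√121 ≈ 9.636.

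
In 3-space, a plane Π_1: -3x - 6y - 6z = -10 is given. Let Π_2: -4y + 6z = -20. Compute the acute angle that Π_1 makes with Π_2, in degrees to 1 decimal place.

79.3

cos θ = |n₁·n₂| / (|n₁||n₂|) = |-12| / (√81 · √52).
θ = arccos(0.18490) ≈ 79.3°.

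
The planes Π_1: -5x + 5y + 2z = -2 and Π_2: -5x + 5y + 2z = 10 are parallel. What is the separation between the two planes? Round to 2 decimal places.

1.63

Same normal n = (-5, 5, 2) with |n| = √54; distance = |-2 − 10| / |n| = 12/√54 ≈ 1.63.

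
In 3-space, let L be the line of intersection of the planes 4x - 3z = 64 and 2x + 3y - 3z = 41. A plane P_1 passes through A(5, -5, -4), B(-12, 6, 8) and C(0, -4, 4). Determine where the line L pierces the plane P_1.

Direction of L: (4, 0, -3) × (2, 3, -3) = (9, 6, 12).
A point on L: solving the two plane equations with x = 16 gives (16, 3, 0).
AB = (-17, 11, 12), AC = (-5, 1, 8); a normal to P_1 is AB × AC = (76, 76, 38).
Using A: P_1 has equation 76x + 76y + 38z = -152.
Substitute r = (16, 3, 0) + t(9, 6, 12) into the plane: 1444 + 1596t = -152, so t = -1.
Intersection: (16, 3, 0) + (-1)·(9, 6, 12) = (7, -3, -12).

(7, -3, -12)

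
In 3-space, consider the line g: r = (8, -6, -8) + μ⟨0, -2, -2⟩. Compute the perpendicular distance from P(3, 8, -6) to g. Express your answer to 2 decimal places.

9.85

Taking (8, -6, -8) on g with direction v = (0, -2, -2): w = P − (8, -6, -8) = (-5, 14, 2), and w × v = (-24, -10, 10).
Distance = |w × v| / |v| = √776 / √8 ≈ 9.85.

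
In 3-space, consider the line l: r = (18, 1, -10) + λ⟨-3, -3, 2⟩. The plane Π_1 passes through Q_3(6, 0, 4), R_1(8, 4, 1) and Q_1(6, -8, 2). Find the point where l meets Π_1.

Q_3R_1 = (2, 4, -3), Q_3Q_1 = (0, -8, -2); a normal to Π_1 is Q_3R_1 × Q_3Q_1 = (-32, 4, -16).
Using Q_3: Π_1 has equation -32x + 4y - 16z = -256.
Substitute r = (18, 1, -10) + t(-3, -3, 2) into the plane: -412 + 52t = -256, so t = 3.
Intersection: (18, 1, -10) + 3·(-3, -3, 2) = (9, -8, -4).

(9, -8, -4)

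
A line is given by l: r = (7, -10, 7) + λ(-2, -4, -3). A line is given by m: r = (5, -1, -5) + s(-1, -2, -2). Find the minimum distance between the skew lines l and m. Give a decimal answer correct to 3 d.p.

5.814

Common perpendicular direction n = (-2, -4, -3) × (-1, -2, -2) = (2, -1, 0).
With w = (5, -1, -5) − (7, -10, 7) = (-2, 9, -12), w · n = -13.
Distance = |w · n| / |n| = |-13| / √5 ≈ 5.814.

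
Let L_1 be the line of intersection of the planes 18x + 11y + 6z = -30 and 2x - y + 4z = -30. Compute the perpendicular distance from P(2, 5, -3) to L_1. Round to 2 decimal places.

Direction of L_1: (18, 11, 6) × (2, -1, 4) = (50, -60, -40).
A point on L_1: solving the two plane equations with x = -4 gives (-4, 6, -4).
Taking (-4, 6, -4) on L_1 with direction v = (50, -60, -40): w = P − (-4, 6, -4) = (6, -1, 1), and w × v = (100, 290, -310).
Distance = |w × v| / |v| = √190200 / √7700 ≈ 4.97.

4.97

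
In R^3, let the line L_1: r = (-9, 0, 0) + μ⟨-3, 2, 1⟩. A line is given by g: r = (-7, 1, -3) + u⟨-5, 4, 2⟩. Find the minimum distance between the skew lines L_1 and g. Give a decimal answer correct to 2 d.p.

3.13

Common perpendicular direction n = (-3, 2, 1) × (-5, 4, 2) = (0, 1, -2).
With w = (-7, 1, -3) − (-9, 0, 0) = (2, 1, -3), w · n = 7.
Distance = |w · n| / |n| = |7| / √5 ≈ 3.13.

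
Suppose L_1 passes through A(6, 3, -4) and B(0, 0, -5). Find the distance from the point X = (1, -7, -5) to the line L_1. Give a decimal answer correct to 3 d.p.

6.716

A direction vector for L_1 is B − A = (-6, -3, -1).
Taking (6, 3, -4) on L_1 with direction v = (-6, -3, -1): w = X − (6, 3, -4) = (-5, -10, -1), and w × v = (7, 1, -45).
Distance = |w × v| / |v| = √2075 / √46 ≈ 6.716.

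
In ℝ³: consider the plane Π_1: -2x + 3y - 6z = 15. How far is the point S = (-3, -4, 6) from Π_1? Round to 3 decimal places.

n·S − d = (-2)·(-3) + (3)·(-4) + (-6)·(6) − 15 = -57; |n| = √49.
Distance = |-57| / √49 = 57/√49 ≈ 8.143.

8.143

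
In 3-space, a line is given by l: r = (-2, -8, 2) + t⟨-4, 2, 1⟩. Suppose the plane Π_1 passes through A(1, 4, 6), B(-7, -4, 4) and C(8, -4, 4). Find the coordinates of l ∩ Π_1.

AB = (-8, -8, -2), AC = (7, -8, -2); a normal to Π_1 is AB × AC = (0, -30, 120).
Using A: Π_1 has equation -30y + 120z = 600.
Substitute r = (-2, -8, 2) + t(-4, 2, 1) into the plane: 480 + 60t = 600, so t = 2.
Intersection: (-2, -8, 2) + 2·(-4, 2, 1) = (-10, -4, 4).

(-10, -4, 4)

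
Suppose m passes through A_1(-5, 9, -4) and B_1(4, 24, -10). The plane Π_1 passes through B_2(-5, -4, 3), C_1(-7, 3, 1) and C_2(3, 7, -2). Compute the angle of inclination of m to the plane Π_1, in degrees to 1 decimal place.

1.5

A direction vector for m is B_1 − A_1 = (9, 15, -6).
B_2C_1 = (-2, 7, -2), B_2C_2 = (8, 11, -5); a normal to Π_1 is B_2C_1 × B_2C_2 = (-13, -26, -78).
Using B_2: Π_1 has equation -13x - 26y - 78z = -65.
sin θ = |n·v| / (|n||v|) = |-39| / (√6929 · √342) = 0.02533.
θ ≈ 1.5°.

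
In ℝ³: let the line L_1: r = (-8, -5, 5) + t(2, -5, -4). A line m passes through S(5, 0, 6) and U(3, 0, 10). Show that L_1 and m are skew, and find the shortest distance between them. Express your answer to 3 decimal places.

A direction vector for m is U − S = (-2, 0, 4).
Common perpendicular direction n = (2, -5, -4) × (-2, 0, 4) = (-20, 0, -10).
With w = (5, 0, 6) − (-8, -5, 5) = (13, 5, 1), w · n = -270.
Since n ≠ 0 the lines are not parallel, and w · n = -270 ≠ 0 so they do not intersect; hence they are skew.
Distance = |w · n| / |n| = |-270| / √500 ≈ 12.075.

12.075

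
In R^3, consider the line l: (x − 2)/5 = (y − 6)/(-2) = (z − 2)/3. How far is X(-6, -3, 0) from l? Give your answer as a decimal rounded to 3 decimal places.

l has direction (5, -2, 3) through (2, 6, 2).
Taking (2, 6, 2) on l with direction v = (5, -2, 3): w = X − (2, 6, 2) = (-8, -9, -2), and w × v = (-31, 14, 61).
Distance = |w × v| / |v| = √4878 / √38 ≈ 11.330.

11.330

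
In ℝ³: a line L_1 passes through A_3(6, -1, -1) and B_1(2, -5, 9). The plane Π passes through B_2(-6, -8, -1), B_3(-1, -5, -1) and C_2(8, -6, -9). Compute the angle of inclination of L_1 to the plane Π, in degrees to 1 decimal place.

36.2

A direction vector for L_1 is B_1 − A_3 = (-4, -4, 10).
B_2B_3 = (5, 3, 0), B_2C_2 = (14, 2, -8); a normal to Π is B_2B_3 × B_2C_2 = (-24, 40, -32).
Using B_2: Π has equation -24x + 40y - 32z = -144.
sin θ = |n·v| / (|n||v|) = |-384| / (√3200 · √132) = 0.59084.
θ ≈ 36.2°.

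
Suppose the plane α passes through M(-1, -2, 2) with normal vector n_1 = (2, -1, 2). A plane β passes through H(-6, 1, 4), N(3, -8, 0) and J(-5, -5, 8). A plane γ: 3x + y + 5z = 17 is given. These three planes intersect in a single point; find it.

(-7, -2, 8)

α: n_1·r = n_1·M gives 2x - y + 2z = 4.
HN = (9, -9, -4), HJ = (1, -6, 4); a normal to β is HN × HJ = (-60, -40, -45).
Using H: β has equation -60x - 40y - 45z = 140.
Solving the 3×3 linear system 2x - y + 2z = 4, -60x - 40y - 45z = 140, 3x + y + 5z = 17 (e.g. by elimination or Cramer's rule, determinant = -355) gives (-7, -2, 8).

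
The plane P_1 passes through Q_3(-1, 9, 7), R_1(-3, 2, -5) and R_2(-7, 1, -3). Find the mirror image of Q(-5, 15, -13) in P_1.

(7, -9, -1)

Q_3R_1 = (-2, -7, -12), Q_3R_2 = (-6, -8, -10); a normal to P_1 is Q_3R_1 × Q_3R_2 = (-26, 52, -26).
Using Q_3: P_1 has equation -26x + 52y - 26z = 312.
λ = (n·Q − d)/|n|² = (1248 − 312)/4056 = 3/13.
Reflection = Q − 2λn = (-5, 15, -13) − (6/13)·(-26, 52, -26) = (7, -9, -1).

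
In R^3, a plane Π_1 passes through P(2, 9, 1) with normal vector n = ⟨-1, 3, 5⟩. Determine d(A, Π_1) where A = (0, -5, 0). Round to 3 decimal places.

Π_1: n·r = n·P gives -x + 3y + 5z = 30.
n·A − d = (-1)·(0) + (3)·(-5) + (5)·(0) − 30 = -45; |n| = √35.
Distance = |-45| / √35 = 45/√35 ≈ 7.606.

7.606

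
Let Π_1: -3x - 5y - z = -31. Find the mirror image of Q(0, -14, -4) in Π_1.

λ = (n·Q − d)/|n|² = (74 − (-31))/35 = 3.
Reflection = Q − 2λn = (0, -14, -4) − 6·(-3, -5, -1) = (18, 16, 2).

(18, 16, 2)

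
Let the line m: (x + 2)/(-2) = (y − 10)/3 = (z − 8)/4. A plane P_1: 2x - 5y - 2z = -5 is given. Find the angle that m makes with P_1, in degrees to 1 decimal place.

m has direction (-2, 3, 4) through (-2, 10, 8).
sin θ = |n·v| / (|n||v|) = |-27| / (√33 · √29) = 0.87279.
θ ≈ 60.8°.

60.8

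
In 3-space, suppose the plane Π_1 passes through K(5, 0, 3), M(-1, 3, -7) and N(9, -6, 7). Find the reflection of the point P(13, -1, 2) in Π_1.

KM = (-6, 3, -10), KN = (4, -6, 4); a normal to Π_1 is KM × KN = (-48, -16, 24).
Using K: Π_1 has equation -48x - 16y + 24z = -168.
λ = (n·P − d)/|n|² = (-560 − (-168))/3136 = -1/8.
Reflection = P − 2λn = (13, -1, 2) − (-1/4)·(-48, -16, 24) = (1, -5, 8).

(1, -5, 8)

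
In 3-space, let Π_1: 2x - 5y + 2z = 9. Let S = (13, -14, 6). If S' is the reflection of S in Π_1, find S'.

λ = (n·S − d)/|n|² = (108 − 9)/33 = 3.
Reflection = S − 2λn = (13, -14, 6) − 6·(2, -5, 2) = (1, 16, -6).

(1, 16, -6)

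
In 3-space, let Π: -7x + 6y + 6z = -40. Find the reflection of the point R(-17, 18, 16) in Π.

(25, -18, -20)

λ = (n·R − d)/|n|² = (323 − (-40))/121 = 3.
Reflection = R − 2λn = (-17, 18, 16) − 6·(-7, 6, 6) = (25, -18, -20).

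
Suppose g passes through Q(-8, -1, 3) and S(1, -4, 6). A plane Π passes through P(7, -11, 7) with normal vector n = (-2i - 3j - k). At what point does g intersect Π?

A direction vector for g is S − Q = (9, -3, 3).
Π: n·r = n·P gives -2x - 3y - z = 12.
Substitute r = (-8, -1, 3) + t(9, -3, 3) into the plane: 16 + (-12)t = 12, so t = 1/3.
Intersection: (-8, -1, 3) + (1/3)·(9, -3, 3) = (-5, -2, 4).

(-5, -2, 4)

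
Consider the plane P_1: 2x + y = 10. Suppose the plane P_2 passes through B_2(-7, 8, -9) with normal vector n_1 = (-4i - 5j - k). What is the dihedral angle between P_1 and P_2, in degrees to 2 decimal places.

P_2: n_1·r = n_1·B_2 gives -4x - 5y - z = -3.
cos θ = |n₁·n₂| / (|n₁||n₂|) = |-13| / (√5 · √42).
θ = arccos(0.89709) ≈ 26.22°.

26.22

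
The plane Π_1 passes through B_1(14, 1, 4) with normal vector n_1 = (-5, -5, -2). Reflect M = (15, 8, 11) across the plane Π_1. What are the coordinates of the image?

(5, -2, 7)

Π_1: n_1·r = n_1·B_1 gives -5x - 5y - 2z = -83.
λ = (n·M − d)/|n|² = (-137 − (-83))/54 = -1.
Reflection = M − 2λn = (15, 8, 11) − (-2)·(-5, -5, -2) = (5, -2, 7).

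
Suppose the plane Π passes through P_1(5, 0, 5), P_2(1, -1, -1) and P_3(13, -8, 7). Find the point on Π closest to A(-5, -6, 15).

(5, 2, 7)

P_1P_2 = (-4, -1, -6), P_1P_3 = (8, -8, 2); a normal to Π is P_1P_2 × P_1P_3 = (-50, -40, 40).
Using P_1: Π has equation -50x - 40y + 40z = -50.
Foot = A − λn with λ = (n·A − d)/|n|² = (1090 − (-50))/5700 = 1/5.
Foot = (-5, -6, 15) − (1/5)·(-50, -40, 40) = (5, 2, 7).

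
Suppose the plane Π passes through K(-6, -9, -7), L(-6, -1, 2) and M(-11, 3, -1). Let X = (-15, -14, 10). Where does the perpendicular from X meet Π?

KL = (0, 8, 9), KM = (-5, 12, 6); a normal to Π is KL × KM = (-60, -45, 40).
Using K: Π has equation -60x - 45y + 40z = 485.
Foot = X − λn with λ = (n·X − d)/|n|² = (1930 − 485)/7225 = 1/5.
Foot = (-15, -14, 10) − (1/5)·(-60, -45, 40) = (-3, -5, 2).

(-3, -5, 2)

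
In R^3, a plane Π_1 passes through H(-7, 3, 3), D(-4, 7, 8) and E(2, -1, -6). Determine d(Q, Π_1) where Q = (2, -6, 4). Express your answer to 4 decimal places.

9.5455

HD = (3, 4, 5), HE = (9, -4, -9); a normal to Π_1 is HD × HE = (-16, 72, -48).
Using H: Π_1 has equation -16x + 72y - 48z = 184.
n·Q − d = (-16)·(2) + (72)·(-6) + (-48)·(4) − 184 = -840; |n| = √7744.
Distance = |-840| / √7744 = 840/√7744 ≈ 9.5455.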